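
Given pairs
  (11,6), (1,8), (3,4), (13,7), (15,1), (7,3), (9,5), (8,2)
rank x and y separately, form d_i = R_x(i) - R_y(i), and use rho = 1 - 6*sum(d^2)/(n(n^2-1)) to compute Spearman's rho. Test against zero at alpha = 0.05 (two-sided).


Step 1: Rank x and y separately (midranks; no ties here).
rank(x): 11->6, 1->1, 3->2, 13->7, 15->8, 7->3, 9->5, 8->4
rank(y): 6->6, 8->8, 4->4, 7->7, 1->1, 3->3, 5->5, 2->2
Step 2: d_i = R_x(i) - R_y(i); compute d_i^2.
  (6-6)^2=0, (1-8)^2=49, (2-4)^2=4, (7-7)^2=0, (8-1)^2=49, (3-3)^2=0, (5-5)^2=0, (4-2)^2=4
sum(d^2) = 106.
Step 3: rho = 1 - 6*106 / (8*(8^2 - 1)) = 1 - 636/504 = -0.261905.
Step 4: Under H0, t = rho * sqrt((n-2)/(1-rho^2)) = -0.6647 ~ t(6).
Step 5: Two-sided p-value from the t-distribution with 6 df = 0.530923.
Step 6: alpha = 0.05. fail to reject H0.

rho = -0.2619, p = 0.530923, fail to reject H0 at alpha = 0.05.


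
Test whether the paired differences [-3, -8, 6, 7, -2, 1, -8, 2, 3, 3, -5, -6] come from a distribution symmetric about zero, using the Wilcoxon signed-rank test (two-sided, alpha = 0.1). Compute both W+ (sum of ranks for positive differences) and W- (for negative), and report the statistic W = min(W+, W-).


Step 1: Drop any zero differences (none here) and take |d_i|.
|d| = [3, 8, 6, 7, 2, 1, 8, 2, 3, 3, 5, 6]
Step 2: Midrank |d_i| (ties get averaged ranks).
ranks: |3|->5, |8|->11.5, |6|->8.5, |7|->10, |2|->2.5, |1|->1, |8|->11.5, |2|->2.5, |3|->5, |3|->5, |5|->7, |6|->8.5
Step 3: Attach original signs; sum ranks with positive sign and with negative sign.
W+ = 8.5 + 10 + 1 + 2.5 + 5 + 5 = 32
W- = 5 + 11.5 + 2.5 + 11.5 + 7 + 8.5 = 46
(Check: W+ + W- = 78 should equal n(n+1)/2 = 78.)
Step 4: Test statistic W = min(W+, W-) = 32.
Step 5: Ties in |d|, so use the tie-corrected normal approximation.
        E[W] = n(n+1)/4 = 12*13/4 = 39.
        Tie groups: |d|=2 (t=2), |d|=3 (t=3), |d|=6 (t=2), |d|=8 (t=2); sum(t^3 - t) = 42.
        Var[W] = n(n+1)(2n+1)/24 - sum(t^3-t)/48 = 3900/24 - 42/48 = 161.625.
        z = (W - E[W]) / sqrt(Var[W]) = (32 - 39) / 12.7132 = -0.5506.
        Two-sided p = 2*Phi(z) = 0.581901.
Step 6: alpha = 0.1. fail to reject H0.

W+ = 32, W- = 46, W = min = 32, p = 0.581901, fail to reject H0.


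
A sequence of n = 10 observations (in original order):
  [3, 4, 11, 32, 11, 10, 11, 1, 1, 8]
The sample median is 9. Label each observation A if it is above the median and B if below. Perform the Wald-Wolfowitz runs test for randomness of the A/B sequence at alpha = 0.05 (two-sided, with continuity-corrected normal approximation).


Step 1: Compute median = 9; label A = above, B = below.
Labels in order: BBAAAAABBB  (n_A = 5, n_B = 5)
Step 2: Count runs R = 3.
Step 3: Under H0 (random ordering), E[R] = 2*n_A*n_B/(n_A+n_B) + 1 = 2*5*5/10 + 1 = 6.0000.
        Var[R] = 2*n_A*n_B*(2*n_A*n_B - n_A - n_B) / ((n_A+n_B)^2 * (n_A+n_B-1)) = 2000/900 = 2.2222.
        SD[R] = 1.4907.
Step 4: Continuity-corrected z = (R + 0.5 - E[R]) / SD[R] = (3 + 0.5 - 6.0000) / 1.4907 = -1.6771.
Step 5: Two-sided p-value via normal approximation = 2*(1 - Phi(|z|)) = 0.093533.
Step 6: alpha = 0.05. fail to reject H0.

R = 3, z = -1.6771, p = 0.093533, fail to reject H0.


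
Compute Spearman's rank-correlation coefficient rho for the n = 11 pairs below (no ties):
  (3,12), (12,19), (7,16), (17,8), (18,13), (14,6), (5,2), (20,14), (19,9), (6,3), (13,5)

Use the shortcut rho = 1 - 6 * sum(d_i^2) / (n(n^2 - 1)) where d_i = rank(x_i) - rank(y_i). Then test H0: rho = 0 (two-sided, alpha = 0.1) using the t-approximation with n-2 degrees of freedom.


Step 1: Rank x and y separately (midranks; no ties here).
rank(x): 3->1, 12->5, 7->4, 17->8, 18->9, 14->7, 5->2, 20->11, 19->10, 6->3, 13->6
rank(y): 12->7, 19->11, 16->10, 8->5, 13->8, 6->4, 2->1, 14->9, 9->6, 3->2, 5->3
Step 2: d_i = R_x(i) - R_y(i); compute d_i^2.
  (1-7)^2=36, (5-11)^2=36, (4-10)^2=36, (8-5)^2=9, (9-8)^2=1, (7-4)^2=9, (2-1)^2=1, (11-9)^2=4, (10-6)^2=16, (3-2)^2=1, (6-3)^2=9
sum(d^2) = 158.
Step 3: rho = 1 - 6*158 / (11*(11^2 - 1)) = 1 - 948/1320 = 0.281818.
Step 4: Under H0, t = rho * sqrt((n-2)/(1-rho^2)) = 0.8812 ~ t(9).
Step 5: Two-sided p-value from the t-distribution with 9 df = 0.401145.
Step 6: alpha = 0.1. fail to reject H0.

rho = 0.2818, p = 0.401145, fail to reject H0 at alpha = 0.1.


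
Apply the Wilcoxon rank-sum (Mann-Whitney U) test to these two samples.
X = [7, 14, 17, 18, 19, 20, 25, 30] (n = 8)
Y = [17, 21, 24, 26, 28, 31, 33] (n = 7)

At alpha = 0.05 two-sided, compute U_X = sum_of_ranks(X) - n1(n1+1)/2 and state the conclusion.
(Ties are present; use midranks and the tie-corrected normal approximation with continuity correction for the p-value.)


Step 1: Combine and sort all 15 observations; assign midranks.
sorted (value, group): (7,X), (14,X), (17,X), (17,Y), (18,X), (19,X), (20,X), (21,Y), (24,Y), (25,X), (26,Y), (28,Y), (30,X), (31,Y), (33,Y)
ranks: 7->1, 14->2, 17->3.5, 17->3.5, 18->5, 19->6, 20->7, 21->8, 24->9, 25->10, 26->11, 28->12, 30->13, 31->14, 33->15
Step 2: Rank sum for X: R1 = 1 + 2 + 3.5 + 5 + 6 + 7 + 10 + 13 = 47.5.
Step 3: U_X = R1 - n1(n1+1)/2 = 47.5 - 8*9/2 = 47.5 - 36 = 11.5.
       U_Y = n1*n2 - U_X = 56 - 11.5 = 44.5.
Step 4: Ties are present, so use the tie-corrected normal approximation (with continuity correction) for the p-value.
Step 5: p-value = 0.063840; compare to alpha = 0.05. fail to reject H0.

U_X = 11.5, p = 0.063840, fail to reject H0 at alpha = 0.05.


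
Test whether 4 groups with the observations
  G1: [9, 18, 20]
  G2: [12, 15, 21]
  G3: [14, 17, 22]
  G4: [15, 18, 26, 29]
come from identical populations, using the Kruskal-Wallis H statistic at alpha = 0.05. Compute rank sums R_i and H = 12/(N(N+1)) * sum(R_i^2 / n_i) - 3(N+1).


Step 1: Combine all N = 13 observations and assign midranks.
sorted (value, group, rank): (9,G1,1), (12,G2,2), (14,G3,3), (15,G2,4.5), (15,G4,4.5), (17,G3,6), (18,G1,7.5), (18,G4,7.5), (20,G1,9), (21,G2,10), (22,G3,11), (26,G4,12), (29,G4,13)
Step 2: Sum ranks within each group.
R_1 = 17.5 (n_1 = 3)
R_2 = 16.5 (n_2 = 3)
R_3 = 20 (n_3 = 3)
R_4 = 37 (n_4 = 4)
Step 3: H = 12/(N(N+1)) * sum(R_i^2/n_i) - 3(N+1)
     = 12/(13*14) * (17.5^2/3 + 16.5^2/3 + 20^2/3 + 37^2/4) - 3*14
     = 0.065934 * 668.417 - 42
     = 2.071429.
Step 4: Ties present; correction factor C = 1 - 12/(13^3 - 13) = 0.994505. Corrected H = 2.071429 / 0.994505 = 2.082873.
Step 5: Under H0, H ~ chi^2(3); p-value = 0.555385.
Step 6: alpha = 0.05. fail to reject H0.

H = 2.0829, df = 3, p = 0.555385, fail to reject H0.


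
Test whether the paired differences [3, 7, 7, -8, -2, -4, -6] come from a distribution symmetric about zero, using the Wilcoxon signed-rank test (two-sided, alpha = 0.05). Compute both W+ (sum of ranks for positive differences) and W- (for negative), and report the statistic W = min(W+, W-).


Step 1: Drop any zero differences (none here) and take |d_i|.
|d| = [3, 7, 7, 8, 2, 4, 6]
Step 2: Midrank |d_i| (ties get averaged ranks).
ranks: |3|->2, |7|->5.5, |7|->5.5, |8|->7, |2|->1, |4|->3, |6|->4
Step 3: Attach original signs; sum ranks with positive sign and with negative sign.
W+ = 2 + 5.5 + 5.5 = 13
W- = 7 + 1 + 3 + 4 = 15
(Check: W+ + W- = 28 should equal n(n+1)/2 = 28.)
Step 4: Test statistic W = min(W+, W-) = 13.
Step 5: Ties in |d|, so use the tie-corrected normal approximation.
        E[W] = n(n+1)/4 = 7*8/4 = 14.
        Tie groups: |d|=7 (t=2); sum(t^3 - t) = 6.
        Var[W] = n(n+1)(2n+1)/24 - sum(t^3-t)/48 = 840/24 - 6/48 = 34.875.
        z = (W - E[W]) / sqrt(Var[W]) = (13 - 14) / 5.9055 = -0.1693.
        Two-sided p = 2*Phi(z) = 0.865534.
Step 6: alpha = 0.05. fail to reject H0.

W+ = 13, W- = 15, W = min = 13, p = 0.865534, fail to reject H0.


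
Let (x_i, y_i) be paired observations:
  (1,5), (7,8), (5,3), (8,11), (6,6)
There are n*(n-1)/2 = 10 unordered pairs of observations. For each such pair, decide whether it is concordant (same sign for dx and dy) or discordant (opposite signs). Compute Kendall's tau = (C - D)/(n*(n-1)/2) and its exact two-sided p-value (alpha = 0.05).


Step 1: Enumerate the 10 unordered pairs (i,j) with i<j and classify each by sign(x_j-x_i) * sign(y_j-y_i).
  (1,2):dx=+6,dy=+3->C; (1,3):dx=+4,dy=-2->D; (1,4):dx=+7,dy=+6->C; (1,5):dx=+5,dy=+1->C
  (2,3):dx=-2,dy=-5->C; (2,4):dx=+1,dy=+3->C; (2,5):dx=-1,dy=-2->C; (3,4):dx=+3,dy=+8->C
  (3,5):dx=+1,dy=+3->C; (4,5):dx=-2,dy=-5->C
Step 2: C = 9, D = 1, total pairs = 10.
Step 3: tau = (C - D)/(n(n-1)/2) = (9 - 1)/10 = 0.800000.
Step 4: Exact two-sided p-value (enumerate n! = 120 permutations of y under H0): p = 0.083333.
Step 5: alpha = 0.05. fail to reject H0.

tau_b = 0.8000 (C=9, D=1), p = 0.083333, fail to reject H0.


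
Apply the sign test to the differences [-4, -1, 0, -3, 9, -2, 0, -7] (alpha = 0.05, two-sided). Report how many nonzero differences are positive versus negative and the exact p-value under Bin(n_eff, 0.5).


Step 1: Discard zero differences. Original n = 8; n_eff = number of nonzero differences = 6.
Nonzero differences (with sign): -4, -1, -3, +9, -2, -7
Step 2: Count signs: positive = 1, negative = 5.
Step 3: Under H0: P(positive) = 0.5, so the number of positives S ~ Bin(6, 0.5).
Step 4: Two-sided exact p-value = sum of Bin(6,0.5) probabilities at or below the observed probability = 0.218750.
Step 5: alpha = 0.05. fail to reject H0.

n_eff = 6, pos = 1, neg = 5, p = 0.218750, fail to reject H0.


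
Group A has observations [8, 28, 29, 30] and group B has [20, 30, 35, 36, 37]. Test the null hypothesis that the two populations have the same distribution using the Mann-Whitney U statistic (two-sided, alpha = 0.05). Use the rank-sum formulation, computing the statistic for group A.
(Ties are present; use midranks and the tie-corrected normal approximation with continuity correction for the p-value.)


Step 1: Combine and sort all 9 observations; assign midranks.
sorted (value, group): (8,X), (20,Y), (28,X), (29,X), (30,X), (30,Y), (35,Y), (36,Y), (37,Y)
ranks: 8->1, 20->2, 28->3, 29->4, 30->5.5, 30->5.5, 35->7, 36->8, 37->9
Step 2: Rank sum for X: R1 = 1 + 3 + 4 + 5.5 = 13.5.
Step 3: U_X = R1 - n1(n1+1)/2 = 13.5 - 4*5/2 = 13.5 - 10 = 3.5.
       U_Y = n1*n2 - U_X = 20 - 3.5 = 16.5.
Step 4: Ties are present, so use the tie-corrected normal approximation (with continuity correction) for the p-value.
Step 5: p-value = 0.139983; compare to alpha = 0.05. fail to reject H0.

U_X = 3.5, p = 0.139983, fail to reject H0 at alpha = 0.05.


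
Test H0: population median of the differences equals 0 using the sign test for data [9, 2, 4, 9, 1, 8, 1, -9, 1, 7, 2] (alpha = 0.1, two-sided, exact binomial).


Step 1: Discard zero differences. Original n = 11; n_eff = number of nonzero differences = 11.
Nonzero differences (with sign): +9, +2, +4, +9, +1, +8, +1, -9, +1, +7, +2
Step 2: Count signs: positive = 10, negative = 1.
Step 3: Under H0: P(positive) = 0.5, so the number of positives S ~ Bin(11, 0.5).
Step 4: Two-sided exact p-value = sum of Bin(11,0.5) probabilities at or below the observed probability = 0.011719.
Step 5: alpha = 0.1. reject H0.

n_eff = 11, pos = 10, neg = 1, p = 0.011719, reject H0.


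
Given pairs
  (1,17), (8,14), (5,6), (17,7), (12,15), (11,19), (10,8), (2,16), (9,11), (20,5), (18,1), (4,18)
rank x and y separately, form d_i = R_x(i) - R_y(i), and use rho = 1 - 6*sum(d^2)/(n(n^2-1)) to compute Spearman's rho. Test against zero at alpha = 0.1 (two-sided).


Step 1: Rank x and y separately (midranks; no ties here).
rank(x): 1->1, 8->5, 5->4, 17->10, 12->9, 11->8, 10->7, 2->2, 9->6, 20->12, 18->11, 4->3
rank(y): 17->10, 14->7, 6->3, 7->4, 15->8, 19->12, 8->5, 16->9, 11->6, 5->2, 1->1, 18->11
Step 2: d_i = R_x(i) - R_y(i); compute d_i^2.
  (1-10)^2=81, (5-7)^2=4, (4-3)^2=1, (10-4)^2=36, (9-8)^2=1, (8-12)^2=16, (7-5)^2=4, (2-9)^2=49, (6-6)^2=0, (12-2)^2=100, (11-1)^2=100, (3-11)^2=64
sum(d^2) = 456.
Step 3: rho = 1 - 6*456 / (12*(12^2 - 1)) = 1 - 2736/1716 = -0.594406.
Step 4: Under H0, t = rho * sqrt((n-2)/(1-rho^2)) = -2.3374 ~ t(10).
Step 5: Two-sided p-value from the t-distribution with 10 df = 0.041521.
Step 6: alpha = 0.1. reject H0.

rho = -0.5944, p = 0.041521, reject H0 at alpha = 0.1.


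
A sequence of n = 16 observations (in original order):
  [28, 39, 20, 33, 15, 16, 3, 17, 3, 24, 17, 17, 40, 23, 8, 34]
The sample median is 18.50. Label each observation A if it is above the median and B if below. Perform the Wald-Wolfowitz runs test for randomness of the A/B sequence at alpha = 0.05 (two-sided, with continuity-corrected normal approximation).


Step 1: Compute median = 18.50; label A = above, B = below.
Labels in order: AAAABBBBBABBAABA  (n_A = 8, n_B = 8)
Step 2: Count runs R = 7.
Step 3: Under H0 (random ordering), E[R] = 2*n_A*n_B/(n_A+n_B) + 1 = 2*8*8/16 + 1 = 9.0000.
        Var[R] = 2*n_A*n_B*(2*n_A*n_B - n_A - n_B) / ((n_A+n_B)^2 * (n_A+n_B-1)) = 14336/3840 = 3.7333.
        SD[R] = 1.9322.
Step 4: Continuity-corrected z = (R + 0.5 - E[R]) / SD[R] = (7 + 0.5 - 9.0000) / 1.9322 = -0.7763.
Step 5: Two-sided p-value via normal approximation = 2*(1 - Phi(|z|)) = 0.437558.
Step 6: alpha = 0.05. fail to reject H0.

R = 7, z = -0.7763, p = 0.437558, fail to reject H0.


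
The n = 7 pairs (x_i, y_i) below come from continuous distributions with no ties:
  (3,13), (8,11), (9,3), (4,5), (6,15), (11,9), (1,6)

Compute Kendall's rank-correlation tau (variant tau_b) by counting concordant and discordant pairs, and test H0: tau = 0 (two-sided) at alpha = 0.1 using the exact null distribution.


Step 1: Enumerate the 21 unordered pairs (i,j) with i<j and classify each by sign(x_j-x_i) * sign(y_j-y_i).
  (1,2):dx=+5,dy=-2->D; (1,3):dx=+6,dy=-10->D; (1,4):dx=+1,dy=-8->D; (1,5):dx=+3,dy=+2->C
  (1,6):dx=+8,dy=-4->D; (1,7):dx=-2,dy=-7->C; (2,3):dx=+1,dy=-8->D; (2,4):dx=-4,dy=-6->C
  (2,5):dx=-2,dy=+4->D; (2,6):dx=+3,dy=-2->D; (2,7):dx=-7,dy=-5->C; (3,4):dx=-5,dy=+2->D
  (3,5):dx=-3,dy=+12->D; (3,6):dx=+2,dy=+6->C; (3,7):dx=-8,dy=+3->D; (4,5):dx=+2,dy=+10->C
  (4,6):dx=+7,dy=+4->C; (4,7):dx=-3,dy=+1->D; (5,6):dx=+5,dy=-6->D; (5,7):dx=-5,dy=-9->C
  (6,7):dx=-10,dy=-3->C
Step 2: C = 9, D = 12, total pairs = 21.
Step 3: tau = (C - D)/(n(n-1)/2) = (9 - 12)/21 = -0.142857.
Step 4: Exact two-sided p-value (enumerate n! = 5040 permutations of y under H0): p = 0.772619.
Step 5: alpha = 0.1. fail to reject H0.

tau_b = -0.1429 (C=9, D=12), p = 0.772619, fail to reject H0.


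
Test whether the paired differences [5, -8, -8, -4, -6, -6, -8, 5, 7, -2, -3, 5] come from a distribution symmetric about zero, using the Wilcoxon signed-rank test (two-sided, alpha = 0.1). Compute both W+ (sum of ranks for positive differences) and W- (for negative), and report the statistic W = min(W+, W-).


Step 1: Drop any zero differences (none here) and take |d_i|.
|d| = [5, 8, 8, 4, 6, 6, 8, 5, 7, 2, 3, 5]
Step 2: Midrank |d_i| (ties get averaged ranks).
ranks: |5|->5, |8|->11, |8|->11, |4|->3, |6|->7.5, |6|->7.5, |8|->11, |5|->5, |7|->9, |2|->1, |3|->2, |5|->5
Step 3: Attach original signs; sum ranks with positive sign and with negative sign.
W+ = 5 + 5 + 9 + 5 = 24
W- = 11 + 11 + 3 + 7.5 + 7.5 + 11 + 1 + 2 = 54
(Check: W+ + W- = 78 should equal n(n+1)/2 = 78.)
Step 4: Test statistic W = min(W+, W-) = 24.
Step 5: Ties in |d|, so use the tie-corrected normal approximation.
        E[W] = n(n+1)/4 = 12*13/4 = 39.
        Tie groups: |d|=5 (t=3), |d|=6 (t=2), |d|=8 (t=3); sum(t^3 - t) = 54.
        Var[W] = n(n+1)(2n+1)/24 - sum(t^3-t)/48 = 3900/24 - 54/48 = 161.375.
        z = (W - E[W]) / sqrt(Var[W]) = (24 - 39) / 12.7033 = -1.1808.
        Two-sided p = 2*Phi(z) = 0.237686.
Step 6: alpha = 0.1. fail to reject H0.

W+ = 24, W- = 54, W = min = 24, p = 0.237686, fail to reject H0.


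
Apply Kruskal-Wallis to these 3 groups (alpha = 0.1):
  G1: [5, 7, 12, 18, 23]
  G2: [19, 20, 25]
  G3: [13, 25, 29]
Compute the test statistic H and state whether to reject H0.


Step 1: Combine all N = 11 observations and assign midranks.
sorted (value, group, rank): (5,G1,1), (7,G1,2), (12,G1,3), (13,G3,4), (18,G1,5), (19,G2,6), (20,G2,7), (23,G1,8), (25,G2,9.5), (25,G3,9.5), (29,G3,11)
Step 2: Sum ranks within each group.
R_1 = 19 (n_1 = 5)
R_2 = 22.5 (n_2 = 3)
R_3 = 24.5 (n_3 = 3)
Step 3: H = 12/(N(N+1)) * sum(R_i^2/n_i) - 3(N+1)
     = 12/(11*12) * (19^2/5 + 22.5^2/3 + 24.5^2/3) - 3*12
     = 0.090909 * 441.033 - 36
     = 4.093939.
Step 4: Ties present; correction factor C = 1 - 6/(11^3 - 11) = 0.995455. Corrected H = 4.093939 / 0.995455 = 4.112633.
Step 5: Under H0, H ~ chi^2(2); p-value = 0.127924.
Step 6: alpha = 0.1. fail to reject H0.

H = 4.1126, df = 2, p = 0.127924, fail to reject H0.


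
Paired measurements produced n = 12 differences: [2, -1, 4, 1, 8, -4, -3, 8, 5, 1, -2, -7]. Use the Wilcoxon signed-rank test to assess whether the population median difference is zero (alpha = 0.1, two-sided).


Step 1: Drop any zero differences (none here) and take |d_i|.
|d| = [2, 1, 4, 1, 8, 4, 3, 8, 5, 1, 2, 7]
Step 2: Midrank |d_i| (ties get averaged ranks).
ranks: |2|->4.5, |1|->2, |4|->7.5, |1|->2, |8|->11.5, |4|->7.5, |3|->6, |8|->11.5, |5|->9, |1|->2, |2|->4.5, |7|->10
Step 3: Attach original signs; sum ranks with positive sign and with negative sign.
W+ = 4.5 + 7.5 + 2 + 11.5 + 11.5 + 9 + 2 = 48
W- = 2 + 7.5 + 6 + 4.5 + 10 = 30
(Check: W+ + W- = 78 should equal n(n+1)/2 = 78.)
Step 4: Test statistic W = min(W+, W-) = 30.
Step 5: Ties in |d|, so use the tie-corrected normal approximation.
        E[W] = n(n+1)/4 = 12*13/4 = 39.
        Tie groups: |d|=1 (t=3), |d|=2 (t=2), |d|=4 (t=2), |d|=8 (t=2); sum(t^3 - t) = 42.
        Var[W] = n(n+1)(2n+1)/24 - sum(t^3-t)/48 = 3900/24 - 42/48 = 161.625.
        z = (W - E[W]) / sqrt(Var[W]) = (30 - 39) / 12.7132 = -0.7079.
        Two-sided p = 2*Phi(z) = 0.478991.
Step 6: alpha = 0.1. fail to reject H0.

W+ = 48, W- = 30, W = min = 30, p = 0.478991, fail to reject H0.


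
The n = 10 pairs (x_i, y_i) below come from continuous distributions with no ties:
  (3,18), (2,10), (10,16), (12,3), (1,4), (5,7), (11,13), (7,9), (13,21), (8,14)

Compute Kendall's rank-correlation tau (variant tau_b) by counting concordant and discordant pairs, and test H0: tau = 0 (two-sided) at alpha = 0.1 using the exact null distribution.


Step 1: Enumerate the 45 unordered pairs (i,j) with i<j and classify each by sign(x_j-x_i) * sign(y_j-y_i).
  (1,2):dx=-1,dy=-8->C; (1,3):dx=+7,dy=-2->D; (1,4):dx=+9,dy=-15->D; (1,5):dx=-2,dy=-14->C
  (1,6):dx=+2,dy=-11->D; (1,7):dx=+8,dy=-5->D; (1,8):dx=+4,dy=-9->D; (1,9):dx=+10,dy=+3->C
  (1,10):dx=+5,dy=-4->D; (2,3):dx=+8,dy=+6->C; (2,4):dx=+10,dy=-7->D; (2,5):dx=-1,dy=-6->C
  (2,6):dx=+3,dy=-3->D; (2,7):dx=+9,dy=+3->C; (2,8):dx=+5,dy=-1->D; (2,9):dx=+11,dy=+11->C
  (2,10):dx=+6,dy=+4->C; (3,4):dx=+2,dy=-13->D; (3,5):dx=-9,dy=-12->C; (3,6):dx=-5,dy=-9->C
  (3,7):dx=+1,dy=-3->D; (3,8):dx=-3,dy=-7->C; (3,9):dx=+3,dy=+5->C; (3,10):dx=-2,dy=-2->C
  (4,5):dx=-11,dy=+1->D; (4,6):dx=-7,dy=+4->D; (4,7):dx=-1,dy=+10->D; (4,8):dx=-5,dy=+6->D
  (4,9):dx=+1,dy=+18->C; (4,10):dx=-4,dy=+11->D; (5,6):dx=+4,dy=+3->C; (5,7):dx=+10,dy=+9->C
  (5,8):dx=+6,dy=+5->C; (5,9):dx=+12,dy=+17->C; (5,10):dx=+7,dy=+10->C; (6,7):dx=+6,dy=+6->C
  (6,8):dx=+2,dy=+2->C; (6,9):dx=+8,dy=+14->C; (6,10):dx=+3,dy=+7->C; (7,8):dx=-4,dy=-4->C
  (7,9):dx=+2,dy=+8->C; (7,10):dx=-3,dy=+1->D; (8,9):dx=+6,dy=+12->C; (8,10):dx=+1,dy=+5->C
  (9,10):dx=-5,dy=-7->C
Step 2: C = 28, D = 17, total pairs = 45.
Step 3: tau = (C - D)/(n(n-1)/2) = (28 - 17)/45 = 0.244444.
Step 4: Exact two-sided p-value (enumerate n! = 3628800 permutations of y under H0): p = 0.380720.
Step 5: alpha = 0.1. fail to reject H0.

tau_b = 0.2444 (C=28, D=17), p = 0.380720, fail to reject H0.


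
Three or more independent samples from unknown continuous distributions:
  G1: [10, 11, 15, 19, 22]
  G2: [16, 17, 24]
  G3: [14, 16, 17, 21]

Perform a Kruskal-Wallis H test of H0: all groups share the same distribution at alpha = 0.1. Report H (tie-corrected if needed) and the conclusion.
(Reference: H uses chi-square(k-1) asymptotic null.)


Step 1: Combine all N = 12 observations and assign midranks.
sorted (value, group, rank): (10,G1,1), (11,G1,2), (14,G3,3), (15,G1,4), (16,G2,5.5), (16,G3,5.5), (17,G2,7.5), (17,G3,7.5), (19,G1,9), (21,G3,10), (22,G1,11), (24,G2,12)
Step 2: Sum ranks within each group.
R_1 = 27 (n_1 = 5)
R_2 = 25 (n_2 = 3)
R_3 = 26 (n_3 = 4)
Step 3: H = 12/(N(N+1)) * sum(R_i^2/n_i) - 3(N+1)
     = 12/(12*13) * (27^2/5 + 25^2/3 + 26^2/4) - 3*13
     = 0.076923 * 523.133 - 39
     = 1.241026.
Step 4: Ties present; correction factor C = 1 - 12/(12^3 - 12) = 0.993007. Corrected H = 1.241026 / 0.993007 = 1.249765.
Step 5: Under H0, H ~ chi^2(2); p-value = 0.535324.
Step 6: alpha = 0.1. fail to reject H0.

H = 1.2498, df = 2, p = 0.535324, fail to reject H0.


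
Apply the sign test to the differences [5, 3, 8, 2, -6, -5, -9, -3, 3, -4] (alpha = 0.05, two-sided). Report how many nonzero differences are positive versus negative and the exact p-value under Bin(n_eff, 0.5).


Step 1: Discard zero differences. Original n = 10; n_eff = number of nonzero differences = 10.
Nonzero differences (with sign): +5, +3, +8, +2, -6, -5, -9, -3, +3, -4
Step 2: Count signs: positive = 5, negative = 5.
Step 3: Under H0: P(positive) = 0.5, so the number of positives S ~ Bin(10, 0.5).
Step 4: Two-sided exact p-value = sum of Bin(10,0.5) probabilities at or below the observed probability = 1.000000.
Step 5: alpha = 0.05. fail to reject H0.

n_eff = 10, pos = 5, neg = 5, p = 1.000000, fail to reject H0.


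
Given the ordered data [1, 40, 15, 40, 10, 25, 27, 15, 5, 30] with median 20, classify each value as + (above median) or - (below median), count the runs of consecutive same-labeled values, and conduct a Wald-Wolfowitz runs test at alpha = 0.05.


Step 1: Compute median = 20; label A = above, B = below.
Labels in order: BABABAABBA  (n_A = 5, n_B = 5)
Step 2: Count runs R = 8.
Step 3: Under H0 (random ordering), E[R] = 2*n_A*n_B/(n_A+n_B) + 1 = 2*5*5/10 + 1 = 6.0000.
        Var[R] = 2*n_A*n_B*(2*n_A*n_B - n_A - n_B) / ((n_A+n_B)^2 * (n_A+n_B-1)) = 2000/900 = 2.2222.
        SD[R] = 1.4907.
Step 4: Continuity-corrected z = (R - 0.5 - E[R]) / SD[R] = (8 - 0.5 - 6.0000) / 1.4907 = 1.0062.
Step 5: Two-sided p-value via normal approximation = 2*(1 - Phi(|z|)) = 0.314305.
Step 6: alpha = 0.05. fail to reject H0.

R = 8, z = 1.0062, p = 0.314305, fail to reject H0.


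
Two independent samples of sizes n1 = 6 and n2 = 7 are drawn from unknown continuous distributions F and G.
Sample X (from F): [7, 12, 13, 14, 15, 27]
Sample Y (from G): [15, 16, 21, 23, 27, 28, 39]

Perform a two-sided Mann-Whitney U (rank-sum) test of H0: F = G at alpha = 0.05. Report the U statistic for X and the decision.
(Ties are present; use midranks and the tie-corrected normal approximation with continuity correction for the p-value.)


Step 1: Combine and sort all 13 observations; assign midranks.
sorted (value, group): (7,X), (12,X), (13,X), (14,X), (15,X), (15,Y), (16,Y), (21,Y), (23,Y), (27,X), (27,Y), (28,Y), (39,Y)
ranks: 7->1, 12->2, 13->3, 14->4, 15->5.5, 15->5.5, 16->7, 21->8, 23->9, 27->10.5, 27->10.5, 28->12, 39->13
Step 2: Rank sum for X: R1 = 1 + 2 + 3 + 4 + 5.5 + 10.5 = 26.
Step 3: U_X = R1 - n1(n1+1)/2 = 26 - 6*7/2 = 26 - 21 = 5.
       U_Y = n1*n2 - U_X = 42 - 5 = 37.
Step 4: Ties are present, so use the tie-corrected normal approximation (with continuity correction) for the p-value.
Step 5: p-value = 0.026392; compare to alpha = 0.05. reject H0.

U_X = 5, p = 0.026392, reject H0 at alpha = 0.05.


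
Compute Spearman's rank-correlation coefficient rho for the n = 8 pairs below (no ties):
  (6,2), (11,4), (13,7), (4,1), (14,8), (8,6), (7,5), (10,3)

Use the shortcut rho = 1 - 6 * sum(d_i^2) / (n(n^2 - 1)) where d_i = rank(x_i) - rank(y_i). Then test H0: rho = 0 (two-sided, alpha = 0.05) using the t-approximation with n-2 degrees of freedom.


Step 1: Rank x and y separately (midranks; no ties here).
rank(x): 6->2, 11->6, 13->7, 4->1, 14->8, 8->4, 7->3, 10->5
rank(y): 2->2, 4->4, 7->7, 1->1, 8->8, 6->6, 5->5, 3->3
Step 2: d_i = R_x(i) - R_y(i); compute d_i^2.
  (2-2)^2=0, (6-4)^2=4, (7-7)^2=0, (1-1)^2=0, (8-8)^2=0, (4-6)^2=4, (3-5)^2=4, (5-3)^2=4
sum(d^2) = 16.
Step 3: rho = 1 - 6*16 / (8*(8^2 - 1)) = 1 - 96/504 = 0.809524.
Step 4: Under H0, t = rho * sqrt((n-2)/(1-rho^2)) = 3.3776 ~ t(6).
Step 5: Two-sided p-value from the t-distribution with 6 df = 0.014903.
Step 6: alpha = 0.05. reject H0.

rho = 0.8095, p = 0.014903, reject H0 at alpha = 0.05.


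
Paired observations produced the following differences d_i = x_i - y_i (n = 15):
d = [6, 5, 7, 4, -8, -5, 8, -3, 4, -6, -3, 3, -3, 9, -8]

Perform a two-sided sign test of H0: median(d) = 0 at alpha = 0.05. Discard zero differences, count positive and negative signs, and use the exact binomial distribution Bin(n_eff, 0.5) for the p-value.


Step 1: Discard zero differences. Original n = 15; n_eff = number of nonzero differences = 15.
Nonzero differences (with sign): +6, +5, +7, +4, -8, -5, +8, -3, +4, -6, -3, +3, -3, +9, -8
Step 2: Count signs: positive = 8, negative = 7.
Step 3: Under H0: P(positive) = 0.5, so the number of positives S ~ Bin(15, 0.5).
Step 4: Two-sided exact p-value = sum of Bin(15,0.5) probabilities at or below the observed probability = 1.000000.
Step 5: alpha = 0.05. fail to reject H0.

n_eff = 15, pos = 8, neg = 7, p = 1.000000, fail to reject H0.


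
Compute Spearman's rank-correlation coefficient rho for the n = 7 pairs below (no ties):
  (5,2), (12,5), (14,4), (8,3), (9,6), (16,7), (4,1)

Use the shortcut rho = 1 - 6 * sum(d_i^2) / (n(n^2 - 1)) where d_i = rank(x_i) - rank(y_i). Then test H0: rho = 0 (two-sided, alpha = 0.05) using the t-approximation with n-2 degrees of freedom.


Step 1: Rank x and y separately (midranks; no ties here).
rank(x): 5->2, 12->5, 14->6, 8->3, 9->4, 16->7, 4->1
rank(y): 2->2, 5->5, 4->4, 3->3, 6->6, 7->7, 1->1
Step 2: d_i = R_x(i) - R_y(i); compute d_i^2.
  (2-2)^2=0, (5-5)^2=0, (6-4)^2=4, (3-3)^2=0, (4-6)^2=4, (7-7)^2=0, (1-1)^2=0
sum(d^2) = 8.
Step 3: rho = 1 - 6*8 / (7*(7^2 - 1)) = 1 - 48/336 = 0.857143.
Step 4: Under H0, t = rho * sqrt((n-2)/(1-rho^2)) = 3.7210 ~ t(5).
Step 5: Two-sided p-value from the t-distribution with 5 df = 0.013697.
Step 6: alpha = 0.05. reject H0.

rho = 0.8571, p = 0.013697, reject H0 at alpha = 0.05.


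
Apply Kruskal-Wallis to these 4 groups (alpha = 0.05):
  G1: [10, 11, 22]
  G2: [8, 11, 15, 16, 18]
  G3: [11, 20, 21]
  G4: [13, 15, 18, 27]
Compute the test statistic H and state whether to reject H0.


Step 1: Combine all N = 15 observations and assign midranks.
sorted (value, group, rank): (8,G2,1), (10,G1,2), (11,G1,4), (11,G2,4), (11,G3,4), (13,G4,6), (15,G2,7.5), (15,G4,7.5), (16,G2,9), (18,G2,10.5), (18,G4,10.5), (20,G3,12), (21,G3,13), (22,G1,14), (27,G4,15)
Step 2: Sum ranks within each group.
R_1 = 20 (n_1 = 3)
R_2 = 32 (n_2 = 5)
R_3 = 29 (n_3 = 3)
R_4 = 39 (n_4 = 4)
Step 3: H = 12/(N(N+1)) * sum(R_i^2/n_i) - 3(N+1)
     = 12/(15*16) * (20^2/3 + 32^2/5 + 29^2/3 + 39^2/4) - 3*16
     = 0.050000 * 998.717 - 48
     = 1.935833.
Step 4: Ties present; correction factor C = 1 - 36/(15^3 - 15) = 0.989286. Corrected H = 1.935833 / 0.989286 = 1.956799.
Step 5: Under H0, H ~ chi^2(3); p-value = 0.581421.
Step 6: alpha = 0.05. fail to reject H0.

H = 1.9568, df = 3, p = 0.581421, fail to reject H0.


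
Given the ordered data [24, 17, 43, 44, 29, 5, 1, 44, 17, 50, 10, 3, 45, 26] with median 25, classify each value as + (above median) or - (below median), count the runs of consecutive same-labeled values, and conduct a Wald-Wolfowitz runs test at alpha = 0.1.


Step 1: Compute median = 25; label A = above, B = below.
Labels in order: BBAAABBABABBAA  (n_A = 7, n_B = 7)
Step 2: Count runs R = 8.
Step 3: Under H0 (random ordering), E[R] = 2*n_A*n_B/(n_A+n_B) + 1 = 2*7*7/14 + 1 = 8.0000.
        Var[R] = 2*n_A*n_B*(2*n_A*n_B - n_A - n_B) / ((n_A+n_B)^2 * (n_A+n_B-1)) = 8232/2548 = 3.2308.
        SD[R] = 1.7974.
Step 4: R = E[R], so z = 0 with no continuity correction.
Step 5: Two-sided p-value via normal approximation = 2*(1 - Phi(|z|)) = 1.000000.
Step 6: alpha = 0.1. fail to reject H0.

R = 8, z = 0.0000, p = 1.000000, fail to reject H0.


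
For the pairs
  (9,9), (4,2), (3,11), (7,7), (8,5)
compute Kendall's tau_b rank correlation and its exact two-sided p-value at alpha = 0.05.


Step 1: Enumerate the 10 unordered pairs (i,j) with i<j and classify each by sign(x_j-x_i) * sign(y_j-y_i).
  (1,2):dx=-5,dy=-7->C; (1,3):dx=-6,dy=+2->D; (1,4):dx=-2,dy=-2->C; (1,5):dx=-1,dy=-4->C
  (2,3):dx=-1,dy=+9->D; (2,4):dx=+3,dy=+5->C; (2,5):dx=+4,dy=+3->C; (3,4):dx=+4,dy=-4->D
  (3,5):dx=+5,dy=-6->D; (4,5):dx=+1,dy=-2->D
Step 2: C = 5, D = 5, total pairs = 10.
Step 3: tau = (C - D)/(n(n-1)/2) = (5 - 5)/10 = 0.000000.
Step 4: Exact two-sided p-value (enumerate n! = 120 permutations of y under H0): p = 1.000000.
Step 5: alpha = 0.05. fail to reject H0.

tau_b = 0.0000 (C=5, D=5), p = 1.000000, fail to reject H0.


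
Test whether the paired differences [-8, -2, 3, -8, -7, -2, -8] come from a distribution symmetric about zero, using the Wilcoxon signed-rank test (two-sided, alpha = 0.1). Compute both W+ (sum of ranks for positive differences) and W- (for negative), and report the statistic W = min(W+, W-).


Step 1: Drop any zero differences (none here) and take |d_i|.
|d| = [8, 2, 3, 8, 7, 2, 8]
Step 2: Midrank |d_i| (ties get averaged ranks).
ranks: |8|->6, |2|->1.5, |3|->3, |8|->6, |7|->4, |2|->1.5, |8|->6
Step 3: Attach original signs; sum ranks with positive sign and with negative sign.
W+ = 3 = 3
W- = 6 + 1.5 + 6 + 4 + 1.5 + 6 = 25
(Check: W+ + W- = 28 should equal n(n+1)/2 = 28.)
Step 4: Test statistic W = min(W+, W-) = 3.
Step 5: Ties in |d|, so use the tie-corrected normal approximation.
        E[W] = n(n+1)/4 = 7*8/4 = 14.
        Tie groups: |d|=2 (t=2), |d|=8 (t=3); sum(t^3 - t) = 30.
        Var[W] = n(n+1)(2n+1)/24 - sum(t^3-t)/48 = 840/24 - 30/48 = 34.375.
        z = (W - E[W]) / sqrt(Var[W]) = (3 - 14) / 5.8630 = -1.8762.
        Two-sided p = 2*Phi(z) = 0.060632.
Step 6: alpha = 0.1. reject H0.

W+ = 3, W- = 25, W = min = 3, p = 0.060632, reject H0.


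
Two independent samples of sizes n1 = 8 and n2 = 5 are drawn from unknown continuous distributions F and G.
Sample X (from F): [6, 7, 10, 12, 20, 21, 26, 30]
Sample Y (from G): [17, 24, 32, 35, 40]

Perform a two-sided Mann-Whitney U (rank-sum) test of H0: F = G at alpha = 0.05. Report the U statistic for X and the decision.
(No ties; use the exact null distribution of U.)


Step 1: Combine and sort all 13 observations; assign midranks.
sorted (value, group): (6,X), (7,X), (10,X), (12,X), (17,Y), (20,X), (21,X), (24,Y), (26,X), (30,X), (32,Y), (35,Y), (40,Y)
ranks: 6->1, 7->2, 10->3, 12->4, 17->5, 20->6, 21->7, 24->8, 26->9, 30->10, 32->11, 35->12, 40->13
Step 2: Rank sum for X: R1 = 1 + 2 + 3 + 4 + 6 + 7 + 9 + 10 = 42.
Step 3: U_X = R1 - n1(n1+1)/2 = 42 - 8*9/2 = 42 - 36 = 6.
       U_Y = n1*n2 - U_X = 40 - 6 = 34.
Step 4: No ties, so the exact null distribution of U (based on enumerating the C(13,8) = 1287 equally likely rank assignments) gives the two-sided p-value.
Step 5: p-value = 0.045066; compare to alpha = 0.05. reject H0.

U_X = 6, p = 0.045066, reject H0 at alpha = 0.05.


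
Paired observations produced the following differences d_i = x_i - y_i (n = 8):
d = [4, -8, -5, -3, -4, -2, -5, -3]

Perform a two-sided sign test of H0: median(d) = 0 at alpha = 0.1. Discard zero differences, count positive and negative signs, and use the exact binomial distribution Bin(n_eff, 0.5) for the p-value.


Step 1: Discard zero differences. Original n = 8; n_eff = number of nonzero differences = 8.
Nonzero differences (with sign): +4, -8, -5, -3, -4, -2, -5, -3
Step 2: Count signs: positive = 1, negative = 7.
Step 3: Under H0: P(positive) = 0.5, so the number of positives S ~ Bin(8, 0.5).
Step 4: Two-sided exact p-value = sum of Bin(8,0.5) probabilities at or below the observed probability = 0.070312.
Step 5: alpha = 0.1. reject H0.

n_eff = 8, pos = 1, neg = 7, p = 0.070312, reject H0.


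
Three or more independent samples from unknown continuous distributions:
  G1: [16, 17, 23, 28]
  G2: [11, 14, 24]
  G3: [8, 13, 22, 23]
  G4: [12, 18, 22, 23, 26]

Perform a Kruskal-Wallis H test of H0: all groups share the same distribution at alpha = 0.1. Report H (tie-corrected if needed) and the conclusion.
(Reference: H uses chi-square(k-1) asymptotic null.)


Step 1: Combine all N = 16 observations and assign midranks.
sorted (value, group, rank): (8,G3,1), (11,G2,2), (12,G4,3), (13,G3,4), (14,G2,5), (16,G1,6), (17,G1,7), (18,G4,8), (22,G3,9.5), (22,G4,9.5), (23,G1,12), (23,G3,12), (23,G4,12), (24,G2,14), (26,G4,15), (28,G1,16)
Step 2: Sum ranks within each group.
R_1 = 41 (n_1 = 4)
R_2 = 21 (n_2 = 3)
R_3 = 26.5 (n_3 = 4)
R_4 = 47.5 (n_4 = 5)
Step 3: H = 12/(N(N+1)) * sum(R_i^2/n_i) - 3(N+1)
     = 12/(16*17) * (41^2/4 + 21^2/3 + 26.5^2/4 + 47.5^2/5) - 3*17
     = 0.044118 * 1194.06 - 51
     = 1.679228.
Step 4: Ties present; correction factor C = 1 - 30/(16^3 - 16) = 0.992647. Corrected H = 1.679228 / 0.992647 = 1.691667.
Step 5: Under H0, H ~ chi^2(3); p-value = 0.638788.
Step 6: alpha = 0.1. fail to reject H0.

H = 1.6917, df = 3, p = 0.638788, fail to reject H0.


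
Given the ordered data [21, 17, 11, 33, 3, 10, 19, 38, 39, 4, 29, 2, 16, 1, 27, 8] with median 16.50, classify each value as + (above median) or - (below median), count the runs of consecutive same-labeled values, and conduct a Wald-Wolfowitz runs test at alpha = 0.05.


Step 1: Compute median = 16.50; label A = above, B = below.
Labels in order: AABABBAAABABBBAB  (n_A = 8, n_B = 8)
Step 2: Count runs R = 10.
Step 3: Under H0 (random ordering), E[R] = 2*n_A*n_B/(n_A+n_B) + 1 = 2*8*8/16 + 1 = 9.0000.
        Var[R] = 2*n_A*n_B*(2*n_A*n_B - n_A - n_B) / ((n_A+n_B)^2 * (n_A+n_B-1)) = 14336/3840 = 3.7333.
        SD[R] = 1.9322.
Step 4: Continuity-corrected z = (R - 0.5 - E[R]) / SD[R] = (10 - 0.5 - 9.0000) / 1.9322 = 0.2588.
Step 5: Two-sided p-value via normal approximation = 2*(1 - Phi(|z|)) = 0.795809.
Step 6: alpha = 0.05. fail to reject H0.

R = 10, z = 0.2588, p = 0.795809, fail to reject H0.


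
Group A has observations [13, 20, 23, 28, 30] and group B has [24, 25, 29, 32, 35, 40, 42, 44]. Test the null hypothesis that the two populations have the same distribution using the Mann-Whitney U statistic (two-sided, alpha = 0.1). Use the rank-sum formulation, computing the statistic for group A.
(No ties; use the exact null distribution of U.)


Step 1: Combine and sort all 13 observations; assign midranks.
sorted (value, group): (13,X), (20,X), (23,X), (24,Y), (25,Y), (28,X), (29,Y), (30,X), (32,Y), (35,Y), (40,Y), (42,Y), (44,Y)
ranks: 13->1, 20->2, 23->3, 24->4, 25->5, 28->6, 29->7, 30->8, 32->9, 35->10, 40->11, 42->12, 44->13
Step 2: Rank sum for X: R1 = 1 + 2 + 3 + 6 + 8 = 20.
Step 3: U_X = R1 - n1(n1+1)/2 = 20 - 5*6/2 = 20 - 15 = 5.
       U_Y = n1*n2 - U_X = 40 - 5 = 35.
Step 4: No ties, so the exact null distribution of U (based on enumerating the C(13,5) = 1287 equally likely rank assignments) gives the two-sided p-value.
Step 5: p-value = 0.029526; compare to alpha = 0.1. reject H0.

U_X = 5, p = 0.029526, reject H0 at alpha = 0.1.


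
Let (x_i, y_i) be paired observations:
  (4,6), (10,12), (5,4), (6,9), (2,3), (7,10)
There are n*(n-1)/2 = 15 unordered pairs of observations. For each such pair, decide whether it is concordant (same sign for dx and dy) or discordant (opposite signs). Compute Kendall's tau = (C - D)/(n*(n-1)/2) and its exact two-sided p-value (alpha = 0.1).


Step 1: Enumerate the 15 unordered pairs (i,j) with i<j and classify each by sign(x_j-x_i) * sign(y_j-y_i).
  (1,2):dx=+6,dy=+6->C; (1,3):dx=+1,dy=-2->D; (1,4):dx=+2,dy=+3->C; (1,5):dx=-2,dy=-3->C
  (1,6):dx=+3,dy=+4->C; (2,3):dx=-5,dy=-8->C; (2,4):dx=-4,dy=-3->C; (2,5):dx=-8,dy=-9->C
  (2,6):dx=-3,dy=-2->C; (3,4):dx=+1,dy=+5->C; (3,5):dx=-3,dy=-1->C; (3,6):dx=+2,dy=+6->C
  (4,5):dx=-4,dy=-6->C; (4,6):dx=+1,dy=+1->C; (5,6):dx=+5,dy=+7->C
Step 2: C = 14, D = 1, total pairs = 15.
Step 3: tau = (C - D)/(n(n-1)/2) = (14 - 1)/15 = 0.866667.
Step 4: Exact two-sided p-value (enumerate n! = 720 permutations of y under H0): p = 0.016667.
Step 5: alpha = 0.1. reject H0.

tau_b = 0.8667 (C=14, D=1), p = 0.016667, reject H0.


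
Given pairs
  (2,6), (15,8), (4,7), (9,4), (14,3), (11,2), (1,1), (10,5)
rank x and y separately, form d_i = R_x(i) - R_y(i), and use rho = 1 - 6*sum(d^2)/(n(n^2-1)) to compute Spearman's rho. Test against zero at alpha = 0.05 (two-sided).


Step 1: Rank x and y separately (midranks; no ties here).
rank(x): 2->2, 15->8, 4->3, 9->4, 14->7, 11->6, 1->1, 10->5
rank(y): 6->6, 8->8, 7->7, 4->4, 3->3, 2->2, 1->1, 5->5
Step 2: d_i = R_x(i) - R_y(i); compute d_i^2.
  (2-6)^2=16, (8-8)^2=0, (3-7)^2=16, (4-4)^2=0, (7-3)^2=16, (6-2)^2=16, (1-1)^2=0, (5-5)^2=0
sum(d^2) = 64.
Step 3: rho = 1 - 6*64 / (8*(8^2 - 1)) = 1 - 384/504 = 0.238095.
Step 4: Under H0, t = rho * sqrt((n-2)/(1-rho^2)) = 0.6005 ~ t(6).
Step 5: Two-sided p-value from the t-distribution with 6 df = 0.570156.
Step 6: alpha = 0.05. fail to reject H0.

rho = 0.2381, p = 0.570156, fail to reject H0 at alpha = 0.05.


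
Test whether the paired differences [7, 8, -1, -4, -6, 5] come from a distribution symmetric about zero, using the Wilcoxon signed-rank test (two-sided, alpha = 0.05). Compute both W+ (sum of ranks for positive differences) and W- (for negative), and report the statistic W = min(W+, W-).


Step 1: Drop any zero differences (none here) and take |d_i|.
|d| = [7, 8, 1, 4, 6, 5]
Step 2: Midrank |d_i| (ties get averaged ranks).
ranks: |7|->5, |8|->6, |1|->1, |4|->2, |6|->4, |5|->3
Step 3: Attach original signs; sum ranks with positive sign and with negative sign.
W+ = 5 + 6 + 3 = 14
W- = 1 + 2 + 4 = 7
(Check: W+ + W- = 21 should equal n(n+1)/2 = 21.)
Step 4: Test statistic W = min(W+, W-) = 7.
Step 5: No ties, so the exact null distribution over the 2^6 = 64 sign assignments gives the two-sided p-value = 0.562500.
Step 6: alpha = 0.05. fail to reject H0.

W+ = 14, W- = 7, W = min = 7, p = 0.562500, fail to reject H0.


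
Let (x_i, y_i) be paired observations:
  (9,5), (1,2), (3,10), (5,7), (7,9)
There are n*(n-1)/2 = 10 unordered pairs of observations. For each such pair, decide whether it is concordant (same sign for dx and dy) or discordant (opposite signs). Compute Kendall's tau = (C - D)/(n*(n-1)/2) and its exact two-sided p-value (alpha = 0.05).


Step 1: Enumerate the 10 unordered pairs (i,j) with i<j and classify each by sign(x_j-x_i) * sign(y_j-y_i).
  (1,2):dx=-8,dy=-3->C; (1,3):dx=-6,dy=+5->D; (1,4):dx=-4,dy=+2->D; (1,5):dx=-2,dy=+4->D
  (2,3):dx=+2,dy=+8->C; (2,4):dx=+4,dy=+5->C; (2,5):dx=+6,dy=+7->C; (3,4):dx=+2,dy=-3->D
  (3,5):dx=+4,dy=-1->D; (4,5):dx=+2,dy=+2->C
Step 2: C = 5, D = 5, total pairs = 10.
Step 3: tau = (C - D)/(n(n-1)/2) = (5 - 5)/10 = 0.000000.
Step 4: Exact two-sided p-value (enumerate n! = 120 permutations of y under H0): p = 1.000000.
Step 5: alpha = 0.05. fail to reject H0.

tau_b = 0.0000 (C=5, D=5), p = 1.000000, fail to reject H0.


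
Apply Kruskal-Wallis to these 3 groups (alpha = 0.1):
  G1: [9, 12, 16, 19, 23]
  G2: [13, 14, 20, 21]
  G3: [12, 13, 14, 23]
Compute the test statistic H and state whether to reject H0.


Step 1: Combine all N = 13 observations and assign midranks.
sorted (value, group, rank): (9,G1,1), (12,G1,2.5), (12,G3,2.5), (13,G2,4.5), (13,G3,4.5), (14,G2,6.5), (14,G3,6.5), (16,G1,8), (19,G1,9), (20,G2,10), (21,G2,11), (23,G1,12.5), (23,G3,12.5)
Step 2: Sum ranks within each group.
R_1 = 33 (n_1 = 5)
R_2 = 32 (n_2 = 4)
R_3 = 26 (n_3 = 4)
Step 3: H = 12/(N(N+1)) * sum(R_i^2/n_i) - 3(N+1)
     = 12/(13*14) * (33^2/5 + 32^2/4 + 26^2/4) - 3*14
     = 0.065934 * 642.8 - 42
     = 0.382418.
Step 4: Ties present; correction factor C = 1 - 24/(13^3 - 13) = 0.989011. Corrected H = 0.382418 / 0.989011 = 0.386667.
Step 5: Under H0, H ~ chi^2(2); p-value = 0.824207.
Step 6: alpha = 0.1. fail to reject H0.

H = 0.3867, df = 2, p = 0.824207, fail to reject H0.


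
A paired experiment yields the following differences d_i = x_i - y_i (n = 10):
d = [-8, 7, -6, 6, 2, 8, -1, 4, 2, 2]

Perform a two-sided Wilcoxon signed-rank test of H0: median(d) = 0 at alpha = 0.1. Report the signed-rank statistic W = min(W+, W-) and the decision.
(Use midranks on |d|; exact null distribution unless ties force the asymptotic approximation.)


Step 1: Drop any zero differences (none here) and take |d_i|.
|d| = [8, 7, 6, 6, 2, 8, 1, 4, 2, 2]
Step 2: Midrank |d_i| (ties get averaged ranks).
ranks: |8|->9.5, |7|->8, |6|->6.5, |6|->6.5, |2|->3, |8|->9.5, |1|->1, |4|->5, |2|->3, |2|->3
Step 3: Attach original signs; sum ranks with positive sign and with negative sign.
W+ = 8 + 6.5 + 3 + 9.5 + 5 + 3 + 3 = 38
W- = 9.5 + 6.5 + 1 = 17
(Check: W+ + W- = 55 should equal n(n+1)/2 = 55.)
Step 4: Test statistic W = min(W+, W-) = 17.
Step 5: Ties in |d|, so use the tie-corrected normal approximation.
        E[W] = n(n+1)/4 = 10*11/4 = 27.5.
        Tie groups: |d|=2 (t=3), |d|=6 (t=2), |d|=8 (t=2); sum(t^3 - t) = 36.
        Var[W] = n(n+1)(2n+1)/24 - sum(t^3-t)/48 = 2310/24 - 36/48 = 95.5.
        z = (W - E[W]) / sqrt(Var[W]) = (17 - 27.5) / 9.7724 = -1.0745.
        Two-sided p = 2*Phi(z) = 0.282619.
Step 6: alpha = 0.1. fail to reject H0.

W+ = 38, W- = 17, W = min = 17, p = 0.282619, fail to reject H0.
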